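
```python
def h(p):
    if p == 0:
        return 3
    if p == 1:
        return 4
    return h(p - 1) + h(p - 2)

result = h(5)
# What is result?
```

Build up from base cases: h(0)=3, h(1)=4, h(2)=7, h(3)=11, h(4)=18, h(5)=29

Answer: 29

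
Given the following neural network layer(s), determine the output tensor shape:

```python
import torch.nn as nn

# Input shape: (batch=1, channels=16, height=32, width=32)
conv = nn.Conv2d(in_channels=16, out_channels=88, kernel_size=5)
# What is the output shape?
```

Input: (1, 16, 32, 32) -> Output: (1, 88, 28, 28)

Answer: (1, 88, 28, 28)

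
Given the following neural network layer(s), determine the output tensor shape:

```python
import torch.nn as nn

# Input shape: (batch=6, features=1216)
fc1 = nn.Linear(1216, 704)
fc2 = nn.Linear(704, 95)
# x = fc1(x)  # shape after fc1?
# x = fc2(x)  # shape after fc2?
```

Input: (6, 1216) -> after fc1: (6, 704) -> Output: (6, 95)

Answer: (6, 95)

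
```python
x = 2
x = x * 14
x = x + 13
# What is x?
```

Trace:
`x = 2` → x = 2
`x = x * 14` → x = 28
`x = x + 13` → x = 41
So x = 41

Answer: 41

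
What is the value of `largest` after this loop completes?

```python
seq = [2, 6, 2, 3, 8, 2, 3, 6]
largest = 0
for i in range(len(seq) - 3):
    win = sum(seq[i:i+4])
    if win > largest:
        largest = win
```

Max sum of 4-element window in [2, 6, 2, 3, 8, 2, 3, 6]
`largest` takes the values: 0 → 13 → 19

Answer: 19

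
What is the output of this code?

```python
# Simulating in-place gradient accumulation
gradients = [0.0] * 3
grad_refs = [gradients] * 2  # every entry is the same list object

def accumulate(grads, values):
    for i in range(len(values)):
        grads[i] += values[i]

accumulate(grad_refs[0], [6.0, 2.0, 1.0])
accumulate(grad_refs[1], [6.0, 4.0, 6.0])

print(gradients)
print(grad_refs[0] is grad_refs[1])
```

Key concept: gradient accumulation aliasing.
Step by step:
`gradients = [0.0] * 3` → gradients = [0.0, 0.0, 0.0]
`grad_refs = [gradients] * 2` → grad_refs = [[0.0, 0.0, 0.0], [0.0, 0.0, 0.0]]
`accumulate(grad_refs[0], [6.0, 2.0, 1.0])` → gradients = [6.0, 2.0, 1.0]; grad_refs = [[6.0, 2.0, 1.0], [6.0, 2.0, 1.0]]
`accumulate(grad_refs[1], [6.0, 4.0, 6.0])` → gradients = [12.0, 6.0, 7.0]; grad_refs = [[12.0, 6.0, 7.0], [12.0, 6.0, 7.0]]
`print(gradients)` → prints [12.0, 6.0, 7.0]
`print(grad_refs[0] is grad_refs[1])` → prints True

Answer:
[12.0, 6.0, 7.0]
True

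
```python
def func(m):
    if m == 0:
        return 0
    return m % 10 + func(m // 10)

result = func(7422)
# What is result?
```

Sum of digits of 7422: 2 + 2 + 4 + 7 = 15

Answer: 15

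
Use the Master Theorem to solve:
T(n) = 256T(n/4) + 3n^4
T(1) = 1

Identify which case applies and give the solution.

a=256, b=4, f(n)=3n^4. log_4(256) = 4. Since c=4 = 4, Case 2 applies: T(n) = Θ(n^log_b(a) · log n) = O(n^4 log n).

Answer: O(n^4 log n) - Case 2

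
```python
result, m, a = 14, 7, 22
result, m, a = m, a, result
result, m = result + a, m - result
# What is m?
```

Trace:
`result, m, a = 14, 7, 22` → result = 14; m = 7; a = 22
`result, m, a = m, a, result` → result = 7; m = 22; a = 14
`result, m = result + a, m - result` → result = 21; m = 15
So m = 15

Answer: 15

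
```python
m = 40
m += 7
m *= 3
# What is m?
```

Trace:
`m = 40` → m = 40
`m += 7` → m = 47
`m *= 3` → m = 141
So m = 141

Answer: 141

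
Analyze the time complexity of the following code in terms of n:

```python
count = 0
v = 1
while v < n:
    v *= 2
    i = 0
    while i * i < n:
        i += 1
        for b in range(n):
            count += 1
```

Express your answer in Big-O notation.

Each loop level contributes: log n × √n × n. Multiplying the contributions gives O(n√n log n).

Answer: O(n√n log n)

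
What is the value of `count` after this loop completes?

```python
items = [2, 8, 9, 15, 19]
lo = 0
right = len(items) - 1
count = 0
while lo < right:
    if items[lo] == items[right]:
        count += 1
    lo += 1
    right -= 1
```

Count matching pairs from ends
`count` takes the values: 0

Answer: 0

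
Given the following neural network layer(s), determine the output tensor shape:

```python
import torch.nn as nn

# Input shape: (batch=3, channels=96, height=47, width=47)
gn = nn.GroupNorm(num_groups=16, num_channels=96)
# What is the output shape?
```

Input: (3, 96, 47, 47) -> Output: (3, 96, 47, 47)

Answer: (3, 96, 47, 47)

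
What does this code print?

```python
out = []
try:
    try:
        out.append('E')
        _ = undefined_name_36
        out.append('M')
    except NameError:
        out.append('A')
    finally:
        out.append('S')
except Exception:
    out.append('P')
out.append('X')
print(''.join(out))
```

Execution trace: 'E' (inner try body) → 'A' (inner except NameError) → 'S' (inner finally) → 'X' (after the try/except). Output: EASX

Answer: EASX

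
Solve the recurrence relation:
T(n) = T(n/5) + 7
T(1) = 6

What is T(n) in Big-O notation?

Each step divides n by 5 and adds 7. After log_5(n) steps we reach T(1)=6. So T(n) = 7·log_5(n) + 6 = O(log n).

Answer: O(log n)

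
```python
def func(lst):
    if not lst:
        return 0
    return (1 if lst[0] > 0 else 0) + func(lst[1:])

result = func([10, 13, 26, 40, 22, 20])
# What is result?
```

Count of positive elements in [10, 13, 26, 40, 22, 20] = 6

Answer: 6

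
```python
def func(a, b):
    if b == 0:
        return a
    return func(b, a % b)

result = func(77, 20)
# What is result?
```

func(77, 20) -> func(20, 17) -> func(17, 3) -> func(3, 2) -> func(2, 1) -> func(1, 0) -> 1

Answer: 1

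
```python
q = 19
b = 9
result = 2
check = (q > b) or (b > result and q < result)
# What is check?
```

Trace:
`q = 19` → q = 19
`b = 9` → b = 9
`result = 2` → result = 2
`check = (q > b) or (b > result and q < result)` → check = True
So check = True

Answer: True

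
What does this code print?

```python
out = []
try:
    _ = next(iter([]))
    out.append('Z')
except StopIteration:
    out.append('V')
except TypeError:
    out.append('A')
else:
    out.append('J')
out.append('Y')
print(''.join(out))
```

Execution trace: 'V' (except StopIteration) → 'Y' (after the try/except). Output: VY

Answer: VY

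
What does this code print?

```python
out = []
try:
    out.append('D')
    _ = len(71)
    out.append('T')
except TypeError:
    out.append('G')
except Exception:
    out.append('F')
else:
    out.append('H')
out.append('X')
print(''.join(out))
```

Execution trace: 'D' (try body) → 'G' (except TypeError) → 'X' (after the try/except). Output: DGX

Answer: DGX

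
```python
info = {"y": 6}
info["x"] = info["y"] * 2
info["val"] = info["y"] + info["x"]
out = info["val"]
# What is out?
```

Trace:
`info = {"y": 6}` → info = {'y': 6}
`info["x"] = info["y"] * 2` → info = {'y': 6, 'x': 12}
`info["val"] = info["y"] + info["x"]` → info = {'y': 6, 'x': 12, 'val': 18}
`out = info["val"]` → out = 18
So out = 18

Answer: 18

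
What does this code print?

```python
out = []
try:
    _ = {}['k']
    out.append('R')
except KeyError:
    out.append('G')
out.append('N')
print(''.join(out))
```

Execution trace: 'G' (except KeyError) → 'N' (after the try/except). Output: GN

Answer: GN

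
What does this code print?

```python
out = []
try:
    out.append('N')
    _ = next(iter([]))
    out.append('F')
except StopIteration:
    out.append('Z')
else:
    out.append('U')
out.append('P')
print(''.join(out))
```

Execution trace: 'N' (try body) → 'Z' (except StopIteration) → 'P' (after the try/except). Output: NZP

Answer: NZP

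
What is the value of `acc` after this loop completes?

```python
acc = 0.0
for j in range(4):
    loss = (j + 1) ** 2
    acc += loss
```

Sum of squared losses 1² + 2² + ... + 4²
`acc` takes the values: 0.0 → 1.0 → 5.0 → 14.0 → 30.0

Answer: 30.0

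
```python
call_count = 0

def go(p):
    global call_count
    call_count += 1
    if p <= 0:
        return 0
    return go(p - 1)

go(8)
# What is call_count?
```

Linear recursion stepping by 1: 9 calls from p=8 down to ≤0.

Answer: 9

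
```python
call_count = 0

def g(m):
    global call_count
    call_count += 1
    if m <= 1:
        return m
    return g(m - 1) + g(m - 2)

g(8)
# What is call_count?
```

Calls(m) = 1 + Calls(m-1) + Calls(m-2); Calls(0)=Calls(1)=1. For m=8 this gives 67.

Answer: 67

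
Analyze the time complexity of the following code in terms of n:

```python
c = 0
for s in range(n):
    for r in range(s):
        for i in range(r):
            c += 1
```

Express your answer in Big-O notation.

Each loop level contributes: n × n × n. Multiplying the contributions gives O(n^3).

Answer: O(n^3)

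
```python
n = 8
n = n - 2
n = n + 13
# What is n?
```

Trace:
`n = 8` → n = 8
`n = n - 2` → n = 6
`n = n + 13` → n = 19
So n = 19

Answer: 19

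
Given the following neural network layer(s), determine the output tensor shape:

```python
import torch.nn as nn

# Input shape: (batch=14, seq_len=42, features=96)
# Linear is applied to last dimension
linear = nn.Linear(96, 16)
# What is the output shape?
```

Input: (14, 42, 96) -> Output: (14, 42, 16)

Answer: (14, 42, 16)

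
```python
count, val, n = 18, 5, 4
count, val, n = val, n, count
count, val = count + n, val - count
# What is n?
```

Trace:
`count, val, n = 18, 5, 4` → count = 18; val = 5; n = 4
`count, val, n = val, n, count` → count = 5; val = 4; n = 18
`count, val = count + n, val - count` → count = 23; val = -1
So n = 18

Answer: 18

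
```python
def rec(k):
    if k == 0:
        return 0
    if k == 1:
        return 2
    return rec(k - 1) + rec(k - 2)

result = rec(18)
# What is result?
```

Build up from base cases: rec(0)=0, rec(1)=2, rec(2)=2, rec(3)=4, rec(4)=6, rec(5)=10, rec(6)=16, ..., rec(18)=5168

Answer: 5168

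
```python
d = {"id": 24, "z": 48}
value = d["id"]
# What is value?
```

Trace:
`d = {"id": 24, "z": 48}` → d = {'id': 24, 'z': 48}
`value = d["id"]` → value = 24
So value = 24

Answer: 24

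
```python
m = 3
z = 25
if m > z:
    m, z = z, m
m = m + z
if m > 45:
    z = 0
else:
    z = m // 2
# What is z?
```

Trace:
`m = 3` → m = 3
`z = 25` → z = 25
`if m > z: ...` → m > z is False → no variable changes
`m = m + z` → m = 28
`if m > 45: ...` → m > 45 is False, take else branch → z = 14
So z = 14

Answer: 14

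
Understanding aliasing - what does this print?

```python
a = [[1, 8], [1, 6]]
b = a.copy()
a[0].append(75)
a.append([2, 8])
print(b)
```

Key concept: shallow copy with nested lists.
Step by step:
`a = [[1, 8], [1, 6]]` → a = [[1, 8], [1, 6]]
`b = a.copy()` → b = [[1, 8], [1, 6]]
`a[0].append(75)` → a = [[1, 8, 75], [1, 6]]; b = [[1, 8, 75], [1, 6]]
`a.append([2, 8])` → a = [[1, 8, 75], [1, 6], [2, 8]]
`print(b)` → prints [[1, 8, 75], [1, 6]]

Answer: [[1, 8, 75], [1, 6]]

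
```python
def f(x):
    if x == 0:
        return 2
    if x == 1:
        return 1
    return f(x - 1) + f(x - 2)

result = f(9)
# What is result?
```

Build up from base cases: f(0)=2, f(1)=1, f(2)=3, f(3)=4, f(4)=7, f(5)=11, f(6)=18, ..., f(9)=76

Answer: 76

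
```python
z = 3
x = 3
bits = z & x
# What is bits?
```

Trace:
`z = 3` → z = 3
`x = 3` → x = 3
`bits = z & x` → bits = 3
So bits = 3

Answer: 3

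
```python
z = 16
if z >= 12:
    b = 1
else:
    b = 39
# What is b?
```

Trace:
`z = 16` → z = 16
`if z >= 12: ...` → z >= 12 is True → b = 1
So b = 1

Answer: 1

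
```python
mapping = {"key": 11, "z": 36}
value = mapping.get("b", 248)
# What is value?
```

Trace:
`mapping = {"key": 11, "z": 36}` → mapping = {'key': 11, 'z': 36}
`value = mapping.get("b", 248)` → value = 248
So value = 248

Answer: 248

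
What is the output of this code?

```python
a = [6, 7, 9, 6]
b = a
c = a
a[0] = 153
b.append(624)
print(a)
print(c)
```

Key concept: multiple aliases.
Step by step:
`a = [6, 7, 9, 6]` → a = [6, 7, 9, 6]
`b = a` → b = [6, 7, 9, 6] (same object as a)
`c = a` → c = [6, 7, 9, 6] (same object as a, b)
`a[0] = 153` → a = [153, 7, 9, 6] (same object as b, c); b = [153, 7, 9, 6] (same object as a, c); c = [153, 7, 9, 6] (same object as a, b)
`b.append(624)` → a = [153, 7, 9, 6, 624] (same object as b, c); b = [153, 7, 9, 6, 624] (same object as a, c); c = [153, 7, 9, 6, 624] (same object as a, b)
`print(a)` → prints [153, 7, 9, 6, 624]
`print(c)` → prints [153, 7, 9, 6, 624]

Answer:
[153, 7, 9, 6, 624]
[153, 7, 9, 6, 624]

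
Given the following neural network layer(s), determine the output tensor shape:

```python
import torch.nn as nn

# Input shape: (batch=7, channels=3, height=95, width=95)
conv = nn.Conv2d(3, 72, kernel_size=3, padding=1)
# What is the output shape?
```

Input: (7, 3, 95, 95) -> Output: (7, 72, 95, 95)

Answer: (7, 72, 95, 95)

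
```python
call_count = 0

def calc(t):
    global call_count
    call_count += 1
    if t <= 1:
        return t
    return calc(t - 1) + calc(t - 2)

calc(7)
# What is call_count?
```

Calls(t) = 1 + Calls(t-1) + Calls(t-2); Calls(0)=Calls(1)=1. For t=7 this gives 41.

Answer: 41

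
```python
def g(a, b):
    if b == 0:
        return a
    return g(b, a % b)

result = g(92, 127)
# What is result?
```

g(92, 127) -> g(127, 92) -> g(92, 35) -> g(35, 22) -> g(22, 13) -> g(13, 9) -> g(9, 4) -> g(4, 1) -> g(1, 0) -> 1

Answer: 1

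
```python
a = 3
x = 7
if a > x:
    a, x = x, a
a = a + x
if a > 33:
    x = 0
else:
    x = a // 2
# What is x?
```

Trace:
`a = 3` → a = 3
`x = 7` → x = 7
`if a > x: ...` → a > x is False → no variable changes
`a = a + x` → a = 10
`if a > 33: ...` → a > 33 is False, take else branch → x = 5
So x = 5

Answer: 5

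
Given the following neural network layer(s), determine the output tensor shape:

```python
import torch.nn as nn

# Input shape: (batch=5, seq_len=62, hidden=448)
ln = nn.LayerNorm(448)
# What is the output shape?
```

Input: (5, 62, 448) -> Output: (5, 62, 448)

Answer: (5, 62, 448)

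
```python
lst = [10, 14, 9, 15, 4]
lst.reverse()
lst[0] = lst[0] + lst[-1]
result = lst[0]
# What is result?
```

Trace:
`lst = [10, 14, 9, 15, 4]` → lst = [10, 14, 9, 15, 4]
`lst.reverse()` → lst = [4, 15, 9, 14, 10]
`lst[0] = lst[0] + lst[-1]` → lst = [14, 15, 9, 14, 10]
`result = lst[0]` → result = 14
So result = 14

Answer: 14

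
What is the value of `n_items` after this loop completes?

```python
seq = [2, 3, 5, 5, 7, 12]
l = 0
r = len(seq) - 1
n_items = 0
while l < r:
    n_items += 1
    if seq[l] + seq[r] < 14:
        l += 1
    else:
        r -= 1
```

Steps to find pair summing to 14
`n_items` takes the values: 0 → 1 → 2 → 3 → 4 → 5

Answer: 5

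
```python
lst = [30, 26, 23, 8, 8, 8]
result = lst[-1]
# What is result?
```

Trace:
`lst = [30, 26, 23, 8, 8, 8]` → lst = [30, 26, 23, 8, 8, 8]
`result = lst[-1]` → result = 8
So result = 8

Answer: 8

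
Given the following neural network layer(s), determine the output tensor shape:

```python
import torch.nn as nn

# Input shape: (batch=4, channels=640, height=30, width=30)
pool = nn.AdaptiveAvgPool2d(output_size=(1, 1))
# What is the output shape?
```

Input: (4, 640, 30, 30) -> Output: (4, 640, 1, 1)

Answer: (4, 640, 1, 1)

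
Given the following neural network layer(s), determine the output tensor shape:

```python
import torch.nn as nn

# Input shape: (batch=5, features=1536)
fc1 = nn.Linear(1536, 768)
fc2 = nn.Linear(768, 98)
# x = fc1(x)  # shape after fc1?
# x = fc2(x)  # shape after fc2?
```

Input: (5, 1536) -> after fc1: (5, 768) -> Output: (5, 98)

Answer: (5, 98)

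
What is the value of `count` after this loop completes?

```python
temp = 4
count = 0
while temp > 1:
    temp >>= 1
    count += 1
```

Count right shifts until 1
`count` takes the values: 0 → 1 → 2

Answer: 2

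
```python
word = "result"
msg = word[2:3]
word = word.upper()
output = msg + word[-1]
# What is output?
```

Trace:
`word = "result"` → word = 'result'
`msg = word[2:3]` → msg = 's'
`word = word.upper()` → word = 'RESULT'
`output = msg + word[-1]` → output = 'sT'
So output = 'sT'

Answer: 'sT'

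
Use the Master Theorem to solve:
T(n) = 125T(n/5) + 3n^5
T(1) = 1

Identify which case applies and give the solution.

a=125, b=5, f(n)=3n^5. log_5(125) = 3. Since c=5 > 3 and the regularity condition holds (125(n/5)^5 = (125/5^5)n^5 with 125/5^5 < 1), Case 3 applies: T(n) = Θ(f(n)) = O(n^5).

Answer: O(n^5) - Case 3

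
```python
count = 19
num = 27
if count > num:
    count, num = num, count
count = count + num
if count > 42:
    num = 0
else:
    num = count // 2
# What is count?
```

Trace:
`count = 19` → count = 19
`num = 27` → num = 27
`if count > num: ...` → count > num is False → no variable changes
`count = count + num` → count = 46
`if count > 42: ...` → count > 42 is True → num = 0
So count = 46

Answer: 46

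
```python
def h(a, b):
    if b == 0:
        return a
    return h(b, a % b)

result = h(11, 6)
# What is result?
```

h(11, 6) -> h(6, 5) -> h(5, 1) -> h(1, 0) -> 1

Answer: 1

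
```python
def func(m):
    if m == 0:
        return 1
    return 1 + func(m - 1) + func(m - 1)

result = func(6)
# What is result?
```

func(m) = 1 + 2·func(m-1), func(0)=1. Closed form: (1+1)·2^6 - 1 = 127.

Answer: 127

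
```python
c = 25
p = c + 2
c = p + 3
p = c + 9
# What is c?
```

Trace:
`c = 25` → c = 25
`p = c + 2` → p = 27
`c = p + 3` → c = 30
`p = c + 9` → p = 39
So c = 30

Answer: 30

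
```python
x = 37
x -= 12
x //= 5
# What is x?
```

Trace:
`x = 37` → x = 37
`x -= 12` → x = 25
`x //= 5` → x = 5
So x = 5

Answer: 5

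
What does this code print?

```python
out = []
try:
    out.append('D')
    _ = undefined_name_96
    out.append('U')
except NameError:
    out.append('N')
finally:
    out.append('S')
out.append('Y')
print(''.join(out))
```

Execution trace: 'D' (try body) → 'N' (except NameError) → 'S' (finally) → 'Y' (after the try/except). Output: DNSY

Answer: DNSY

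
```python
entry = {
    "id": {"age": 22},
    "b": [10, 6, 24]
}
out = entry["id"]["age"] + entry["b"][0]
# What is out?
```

Trace:
`entry = { ...` → entry = {'id': {'age': 22}, 'b': [10, 6, 24]}
`out = entry["id"]["age"] + entry["b"][0]` → out = 32
So out = 32

Answer: 32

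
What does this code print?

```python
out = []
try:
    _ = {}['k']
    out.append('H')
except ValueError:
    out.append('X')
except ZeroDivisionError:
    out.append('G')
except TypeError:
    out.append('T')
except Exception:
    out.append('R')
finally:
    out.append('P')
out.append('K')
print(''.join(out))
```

Execution trace: 'R' (except Exception) → 'P' (finally) → 'K' (after the try/except). Output: RPK

Answer: RPK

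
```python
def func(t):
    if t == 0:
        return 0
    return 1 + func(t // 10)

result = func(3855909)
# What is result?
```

Count of digits of 3855909: 7

Answer: 7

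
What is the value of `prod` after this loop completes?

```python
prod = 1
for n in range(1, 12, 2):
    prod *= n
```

Product of 1, 3, 5, ... up to 11
`prod` takes the values: 1 → 3 → 15 → 105 → 945 → 10395

Answer: 10395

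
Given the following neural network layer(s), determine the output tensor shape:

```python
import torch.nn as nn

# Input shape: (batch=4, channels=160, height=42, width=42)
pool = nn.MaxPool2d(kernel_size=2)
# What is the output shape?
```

Input: (4, 160, 42, 42) -> Output: (4, 160, 21, 21)

Answer: (4, 160, 21, 21)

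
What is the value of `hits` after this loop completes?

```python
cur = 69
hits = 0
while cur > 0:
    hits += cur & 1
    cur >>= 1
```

Count set bits in 69 (binary: 0b1000101)
`hits` takes the values: 0 → 1 → 2 → 3

Answer: 3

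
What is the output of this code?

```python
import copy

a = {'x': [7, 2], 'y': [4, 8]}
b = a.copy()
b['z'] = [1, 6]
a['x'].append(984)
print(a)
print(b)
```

Key concept: shallow copy of dict with mutable values.
Step by step:
`a = {'x': [7, 2], 'y': [4, 8]}` → a = {'x': [7, 2], 'y': [4, 8]}
`b = a.copy()` → b = {'x': [7, 2], 'y': [4, 8]}
`b['z'] = [1, 6]` → b = {'x': [7, 2], 'y': [4, 8], 'z': [1, 6]}
`a['x'].append(984)` → a = {'x': [7, 2, 984], 'y': [4, 8]}; b = {'x': [7, 2, 984], 'y': [4, 8], 'z': [1, 6]}
`print(a)` → prints {'x': [7, 2, 984], 'y': [4, 8]}
`print(b)` → prints {'x': [7, 2, 984], 'y': [4, 8], 'z': [1, 6]}

Answer:
{'x': [7, 2, 984], 'y': [4, 8]}
{'x': [7, 2, 984], 'y': [4, 8], 'z': [1, 6]}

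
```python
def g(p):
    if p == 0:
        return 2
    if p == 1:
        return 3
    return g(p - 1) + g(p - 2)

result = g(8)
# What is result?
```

Build up from base cases: g(0)=2, g(1)=3, g(2)=5, g(3)=8, g(4)=13, g(5)=21, g(6)=34, ..., g(8)=89

Answer: 89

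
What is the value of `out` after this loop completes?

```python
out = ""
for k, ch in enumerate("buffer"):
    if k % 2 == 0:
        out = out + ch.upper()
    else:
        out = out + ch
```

Uppercase even positions in 'buffer'
`out` takes the values: "" → "B" → "Bu" → "BuF" → "BuFf" → "BuFfE" → "BuFfEr"

Answer: "BuFfEr"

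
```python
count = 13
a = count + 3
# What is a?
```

Trace:
`count = 13` → count = 13
`a = count + 3` → a = 16
So a = 16

Answer: 16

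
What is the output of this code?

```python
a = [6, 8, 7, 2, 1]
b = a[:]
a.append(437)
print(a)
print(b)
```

Key concept: slice [:] creates copy.
Step by step:
`a = [6, 8, 7, 2, 1]` → a = [6, 8, 7, 2, 1]
`b = a[:]` → b = [6, 8, 7, 2, 1]
`a.append(437)` → a = [6, 8, 7, 2, 1, 437]
`print(a)` → prints [6, 8, 7, 2, 1, 437]
`print(b)` → prints [6, 8, 7, 2, 1]

Answer:
[6, 8, 7, 2, 1, 437]
[6, 8, 7, 2, 1]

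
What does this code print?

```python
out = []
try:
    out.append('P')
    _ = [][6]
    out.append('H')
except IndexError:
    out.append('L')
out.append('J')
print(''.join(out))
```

Execution trace: 'P' (try body) → 'L' (except IndexError) → 'J' (after the try/except). Output: PLJ

Answer: PLJ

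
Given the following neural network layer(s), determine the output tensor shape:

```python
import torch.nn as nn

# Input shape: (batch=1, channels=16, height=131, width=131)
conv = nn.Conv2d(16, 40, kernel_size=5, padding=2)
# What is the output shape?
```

Input: (1, 16, 131, 131) -> Output: (1, 40, 131, 131)

Answer: (1, 40, 131, 131)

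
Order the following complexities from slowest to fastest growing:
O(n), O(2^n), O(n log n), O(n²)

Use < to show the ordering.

Ordered by growth rate: O(n) < O(n log n) < O(n²) < O(2^n)

Answer: O(n) < O(n log n) < O(n²) < O(2^n)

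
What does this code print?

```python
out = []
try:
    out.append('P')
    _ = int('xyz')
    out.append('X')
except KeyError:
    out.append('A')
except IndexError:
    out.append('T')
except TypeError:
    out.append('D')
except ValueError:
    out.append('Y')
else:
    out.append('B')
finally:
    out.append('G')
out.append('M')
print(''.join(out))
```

Execution trace: 'P' (try body) → 'Y' (except ValueError) → 'G' (finally) → 'M' (after the try/except). Output: PYGM

Answer: PYGM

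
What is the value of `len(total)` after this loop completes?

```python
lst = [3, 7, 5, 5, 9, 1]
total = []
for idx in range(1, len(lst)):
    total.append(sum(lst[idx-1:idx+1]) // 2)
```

Number of 2-element averages
`total` takes the values: [] → [5] → [5, 6] → [5, 6, 5] → [5, 6, 5, 7] → [5, 6, 5, 7, 5]
So `len(total)` = 5

Answer: 5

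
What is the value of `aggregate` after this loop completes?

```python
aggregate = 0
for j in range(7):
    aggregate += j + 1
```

Start at 0, add 1 to 7 = 28
`aggregate` takes the values: 0 → 1 → 3 → 6 → 10 → 15 → 21 → 28

Answer: 28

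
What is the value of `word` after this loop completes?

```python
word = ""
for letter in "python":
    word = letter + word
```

Reverse 'python'
`word` takes the values: "" → "p" → "yp" → "typ" → "htyp" → "ohtyp" → "nohtyp"

Answer: "nohtyp"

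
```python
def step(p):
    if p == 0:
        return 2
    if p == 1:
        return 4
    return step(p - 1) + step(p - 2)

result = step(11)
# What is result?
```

Build up from base cases: step(0)=2, step(1)=4, step(2)=6, step(3)=10, step(4)=16, step(5)=26, step(6)=42, ..., step(11)=466

Answer: 466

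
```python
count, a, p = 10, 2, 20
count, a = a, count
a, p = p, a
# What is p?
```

Trace:
`count, a, p = 10, 2, 20` → count = 10; a = 2; p = 20
`count, a = a, count` → count = 2; a = 10
`a, p = p, a` → a = 20; p = 10
So p = 10

Answer: 10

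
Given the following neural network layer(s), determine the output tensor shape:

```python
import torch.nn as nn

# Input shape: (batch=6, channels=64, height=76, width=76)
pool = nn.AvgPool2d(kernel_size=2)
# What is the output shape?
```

Input: (6, 64, 76, 76) -> Output: (6, 64, 38, 38)

Answer: (6, 64, 38, 38)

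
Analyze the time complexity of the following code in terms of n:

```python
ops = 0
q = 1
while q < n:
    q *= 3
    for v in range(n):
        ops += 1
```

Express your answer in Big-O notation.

Each loop level contributes: log n × n. Multiplying the contributions gives O(n log n).

Answer: O(n log n)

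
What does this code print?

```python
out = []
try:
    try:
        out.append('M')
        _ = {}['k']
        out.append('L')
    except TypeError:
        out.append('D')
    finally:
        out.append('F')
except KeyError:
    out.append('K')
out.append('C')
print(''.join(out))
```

Execution trace: 'M' (try body) → 'F' (finally) → 'K' (outer except KeyError) → 'C' (after the try/except). Output: MFKC

Answer: MFKC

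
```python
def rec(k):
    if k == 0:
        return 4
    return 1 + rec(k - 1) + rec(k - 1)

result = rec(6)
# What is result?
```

rec(k) = 1 + 2·rec(k-1), rec(0)=4. Closed form: (4+1)·2^6 - 1 = 319.

Answer: 319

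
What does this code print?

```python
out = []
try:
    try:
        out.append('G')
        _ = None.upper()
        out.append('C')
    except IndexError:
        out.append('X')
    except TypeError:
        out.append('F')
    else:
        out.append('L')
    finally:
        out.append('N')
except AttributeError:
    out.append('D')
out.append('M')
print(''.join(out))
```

Execution trace: 'G' (try body) → 'N' (finally) → 'D' (outer except AttributeError) → 'M' (after the try/except). Output: GNDM

Answer: GNDM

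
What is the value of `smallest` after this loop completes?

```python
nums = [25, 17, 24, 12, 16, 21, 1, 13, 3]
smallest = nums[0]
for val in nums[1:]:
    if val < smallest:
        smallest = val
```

Minimum of [25, 17, 24, 12, 16, 21, 1, 13, 3]
`smallest` takes the values: 25 → 17 → 12 → 1

Answer: 1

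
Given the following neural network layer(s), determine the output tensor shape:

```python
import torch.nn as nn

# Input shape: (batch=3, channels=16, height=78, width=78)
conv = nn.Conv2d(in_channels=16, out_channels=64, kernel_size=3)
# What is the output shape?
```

Input: (3, 16, 78, 78) -> Output: (3, 64, 76, 76)

Answer: (3, 64, 76, 76)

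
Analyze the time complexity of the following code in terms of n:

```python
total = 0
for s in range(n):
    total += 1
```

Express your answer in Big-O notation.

Each loop level contributes: n. Multiplying the contributions gives O(n).

Answer: O(n)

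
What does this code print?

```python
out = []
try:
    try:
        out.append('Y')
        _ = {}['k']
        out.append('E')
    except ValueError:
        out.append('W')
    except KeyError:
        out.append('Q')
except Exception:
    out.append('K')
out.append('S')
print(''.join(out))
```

Execution trace: 'Y' (inner try body) → 'Q' (inner except KeyError) → 'S' (after the try/except). Output: YQS

Answer: YQS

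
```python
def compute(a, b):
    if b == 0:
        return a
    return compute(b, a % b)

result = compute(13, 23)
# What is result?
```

compute(13, 23) -> compute(23, 13) -> compute(13, 10) -> compute(10, 3) -> compute(3, 1) -> compute(1, 0) -> 1

Answer: 1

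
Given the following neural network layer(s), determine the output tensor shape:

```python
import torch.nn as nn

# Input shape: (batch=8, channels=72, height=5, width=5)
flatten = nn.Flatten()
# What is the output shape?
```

Input: (8, 72, 5, 5) -> Output: (8, 1800)

Answer: (8, 1800)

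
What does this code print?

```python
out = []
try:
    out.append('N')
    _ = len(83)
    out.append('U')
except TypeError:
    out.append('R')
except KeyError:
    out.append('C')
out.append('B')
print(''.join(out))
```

Execution trace: 'N' (try body) → 'R' (except TypeError) → 'B' (after the try/except). Output: NRB

Answer: NRB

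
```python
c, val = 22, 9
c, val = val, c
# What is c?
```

Trace:
`c, val = 22, 9` → c = 22; val = 9
`c, val = val, c` → c = 9; val = 22
So c = 9

Answer: 9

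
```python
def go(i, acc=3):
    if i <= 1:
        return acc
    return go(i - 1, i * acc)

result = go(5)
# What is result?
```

Accumulator trace (n, acc): (5, 3) -> (4, 15) -> (3, 60) -> (2, 180) -> (1, 360) -> return 360

Answer: 360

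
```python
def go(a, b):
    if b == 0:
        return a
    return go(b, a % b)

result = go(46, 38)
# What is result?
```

go(46, 38) -> go(38, 8) -> go(8, 6) -> go(6, 2) -> go(2, 0) -> 2

Answer: 2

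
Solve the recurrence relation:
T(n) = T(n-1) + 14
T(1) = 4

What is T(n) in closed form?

Unrolling: T(n) = T(1) + 14·(n-1) = 4 + 14(n-1) = 14n - 10.

Answer: T(n) = 14n - 10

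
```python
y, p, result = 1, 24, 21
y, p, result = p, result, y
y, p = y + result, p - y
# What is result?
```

Trace:
`y, p, result = 1, 24, 21` → y = 1; p = 24; result = 21
`y, p, result = p, result, y` → y = 24; p = 21; result = 1
`y, p = y + result, p - y` → y = 25; p = -3
So result = 1

Answer: 1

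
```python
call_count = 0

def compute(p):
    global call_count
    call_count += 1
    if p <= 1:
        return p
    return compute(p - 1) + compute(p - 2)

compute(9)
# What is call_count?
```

Calls(p) = 1 + Calls(p-1) + Calls(p-2); Calls(0)=Calls(1)=1. For p=9 this gives 109.

Answer: 109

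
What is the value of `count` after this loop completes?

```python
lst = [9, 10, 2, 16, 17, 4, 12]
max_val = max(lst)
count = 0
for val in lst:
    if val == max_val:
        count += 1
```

Count of max value 17 in [9, 10, 2, 16, 17, 4, 12]
`count` takes the values: 0 → 1

Answer: 1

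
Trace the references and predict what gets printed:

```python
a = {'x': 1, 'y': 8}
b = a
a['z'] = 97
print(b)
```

Key concept: dict aliasing.
Step by step:
`a = {'x': 1, 'y': 8}` → a = {'x': 1, 'y': 8}
`b = a` → b = {'x': 1, 'y': 8} (same object as a)
`a['z'] = 97` → a = {'x': 1, 'y': 8, 'z': 97} (same object as b); b = {'x': 1, 'y': 8, 'z': 97} (same object as a)
`print(b)` → prints {'x': 1, 'y': 8, 'z': 97}

Answer: {'x': 1, 'y': 8, 'z': 97}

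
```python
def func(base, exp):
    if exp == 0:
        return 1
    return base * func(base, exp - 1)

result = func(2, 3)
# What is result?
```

func(2, 3) = 2 * 2 * 2 = 8

Answer: 8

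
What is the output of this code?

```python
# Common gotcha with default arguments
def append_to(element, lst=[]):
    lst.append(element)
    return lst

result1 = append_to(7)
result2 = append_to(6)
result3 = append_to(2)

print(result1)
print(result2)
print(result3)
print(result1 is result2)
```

Key concept: mutable default argument gotcha.
Step by step:
`result1 = append_to(7)` → result1 = [7]
`result2 = append_to(6)` → result1 = [7, 6] (same object as result2); result2 = [7, 6] (same object as result1)
`result3 = append_to(2)` → result1 = [7, 6, 2] (same object as result2, result3); result2 = [7, 6, 2] (same object as result1, result3); result3 = [7, 6, 2] (same object as result1, result2)
`print(result1)` → prints [7, 6, 2]
`print(result2)` → prints [7, 6, 2]
`print(result3)` → prints [7, 6, 2]
`print(result1 is result2)` → prints True

Answer:
[7, 6, 2]
[7, 6, 2]
[7, 6, 2]
True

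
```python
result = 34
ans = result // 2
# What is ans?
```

Trace:
`result = 34` → result = 34
`ans = result // 2` → ans = 17
So ans = 17

Answer: 17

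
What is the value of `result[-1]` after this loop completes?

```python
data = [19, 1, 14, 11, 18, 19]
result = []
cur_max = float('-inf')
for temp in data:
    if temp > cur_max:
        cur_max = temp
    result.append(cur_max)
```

Running max ends at 19
`result` takes the values: [] → [19] → [19, 19] → [19, 19, 19] → [19, 19, 19, 19] → [19, 19, 19, 19, 19] → [19, 19, 19, 19, 19, 19]
So `result[-1]` = 19

Answer: 19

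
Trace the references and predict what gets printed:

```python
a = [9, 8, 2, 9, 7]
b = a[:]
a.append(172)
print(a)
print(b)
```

Key concept: slice [:] creates copy.
Step by step:
`a = [9, 8, 2, 9, 7]` → a = [9, 8, 2, 9, 7]
`b = a[:]` → b = [9, 8, 2, 9, 7]
`a.append(172)` → a = [9, 8, 2, 9, 7, 172]
`print(a)` → prints [9, 8, 2, 9, 7, 172]
`print(b)` → prints [9, 8, 2, 9, 7]

Answer:
[9, 8, 2, 9, 7, 172]
[9, 8, 2, 9, 7]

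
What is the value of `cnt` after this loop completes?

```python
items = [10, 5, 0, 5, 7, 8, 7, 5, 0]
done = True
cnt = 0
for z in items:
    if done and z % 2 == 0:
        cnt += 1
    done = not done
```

Count even values at even positions
`cnt` takes the values: 0 → 1 → 2 → 3

Answer: 3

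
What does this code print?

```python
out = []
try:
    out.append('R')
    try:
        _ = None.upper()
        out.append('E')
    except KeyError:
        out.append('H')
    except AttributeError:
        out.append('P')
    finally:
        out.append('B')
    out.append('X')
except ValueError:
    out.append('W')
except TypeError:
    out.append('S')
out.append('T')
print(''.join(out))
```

Execution trace: 'R' (try body) → 'P' (inner except AttributeError) → 'B' (inner finally) → 'X' (try body, no exception) → 'T' (after the try/except). Output: RPBXT

Answer: RPBXT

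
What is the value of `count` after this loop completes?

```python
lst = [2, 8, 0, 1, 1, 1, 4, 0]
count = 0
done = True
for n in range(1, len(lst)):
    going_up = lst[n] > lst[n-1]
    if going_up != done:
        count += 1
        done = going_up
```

Count direction changes in [2, 8, 0, 1, 1, 1, 4, 0]
`count` takes the values: 0 → 1 → 2 → 3 → 4 → 5

Answer: 5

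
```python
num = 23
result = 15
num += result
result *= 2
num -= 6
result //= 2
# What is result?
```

Trace:
`num = 23` → num = 23
`result = 15` → result = 15
`num += result` → num = 38
`result *= 2` → result = 30
`num -= 6` → num = 32
`result //= 2` → result = 15
So result = 15

Answer: 15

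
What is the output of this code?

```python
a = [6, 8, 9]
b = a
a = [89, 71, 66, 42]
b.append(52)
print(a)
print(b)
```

Key concept: rebinding vs mutation: a is rebound to a new list, b still points at the original.
Step by step:
`a = [6, 8, 9]` → a = [6, 8, 9]
`b = a` → b = [6, 8, 9] (same object as a)
`a = [89, 71, 66, 42]` → a = [89, 71, 66, 42]
`b.append(52)` → b = [6, 8, 9, 52]
`print(a)` → prints [89, 71, 66, 42]
`print(b)` → prints [6, 8, 9, 52]

Answer:
[89, 71, 66, 42]
[6, 8, 9, 52]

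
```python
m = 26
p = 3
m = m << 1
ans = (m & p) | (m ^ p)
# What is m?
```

Trace:
`m = 26` → m = 26
`p = 3` → p = 3
`m = m << 1` → m = 52
`ans = (m & p) | (m ^ p)` → ans = 55
So m = 52

Answer: 52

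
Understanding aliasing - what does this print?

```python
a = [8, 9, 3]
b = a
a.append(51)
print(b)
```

Key concept: basic list aliasing.
Step by step:
`a = [8, 9, 3]` → a = [8, 9, 3]
`b = a` → b = [8, 9, 3] (same object as a)
`a.append(51)` → a = [8, 9, 3, 51] (same object as b); b = [8, 9, 3, 51] (same object as a)
`print(b)` → prints [8, 9, 3, 51]

Answer: [8, 9, 3, 51]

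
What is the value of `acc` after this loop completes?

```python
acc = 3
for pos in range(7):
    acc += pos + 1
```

Start at 3, add 1 to 7 = 31
`acc` takes the values: 3 → 4 → 6 → 9 → 13 → 18 → 24 → 31

Answer: 31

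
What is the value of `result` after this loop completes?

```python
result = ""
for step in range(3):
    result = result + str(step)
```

Concatenate digits 0 to 2
`result` takes the values: "" → "0" → "01" → "012"

Answer: "012"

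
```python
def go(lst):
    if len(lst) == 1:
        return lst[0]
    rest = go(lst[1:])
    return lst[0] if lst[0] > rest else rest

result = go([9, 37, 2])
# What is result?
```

Recursive max over [9, 37, 2] = 37

Answer: 37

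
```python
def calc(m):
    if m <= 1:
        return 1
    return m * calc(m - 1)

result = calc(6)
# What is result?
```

calc(6) = 6 * 5 * 4 * 3 * 2 * 1 = 720

Answer: 720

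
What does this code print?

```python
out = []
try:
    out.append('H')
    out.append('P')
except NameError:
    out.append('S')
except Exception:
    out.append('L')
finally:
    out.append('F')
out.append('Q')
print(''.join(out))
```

Execution trace: 'H' (try body) → 'P' (try body, no exception) → 'F' (finally) → 'Q' (after the try/except). Output: HPFQ

Answer: HPFQ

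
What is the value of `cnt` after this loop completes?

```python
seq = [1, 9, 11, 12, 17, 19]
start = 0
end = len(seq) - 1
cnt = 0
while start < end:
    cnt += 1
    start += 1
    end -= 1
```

Iterations until pointers meet (list length 6)
`cnt` takes the values: 0 → 1 → 2 → 3

Answer: 3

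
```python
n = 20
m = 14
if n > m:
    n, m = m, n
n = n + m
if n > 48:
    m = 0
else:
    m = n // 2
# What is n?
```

Trace:
`n = 20` → n = 20
`m = 14` → m = 14
`if n > m: ...` → n > m is True → n = 14; m = 20
`n = n + m` → n = 34
`if n > 48: ...` → n > 48 is False, take else branch → m = 17
So n = 34

Answer: 34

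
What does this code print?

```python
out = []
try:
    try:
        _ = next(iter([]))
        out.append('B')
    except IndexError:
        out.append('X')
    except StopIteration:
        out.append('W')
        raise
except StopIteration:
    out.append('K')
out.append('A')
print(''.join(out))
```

Execution trace: 'W' (inner except StopIteration) → 'K' (outer except StopIteration) → 'A' (after the try/except). Output: WKA

Answer: WKA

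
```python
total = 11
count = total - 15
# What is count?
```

Trace:
`total = 11` → total = 11
`count = total - 15` → count = -4
So count = -4

Answer: -4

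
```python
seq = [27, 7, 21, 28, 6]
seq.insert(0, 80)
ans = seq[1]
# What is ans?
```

Trace:
`seq = [27, 7, 21, 28, 6]` → seq = [27, 7, 21, 28, 6]
`seq.insert(0, 80)` → seq = [80, 27, 7, 21, 28, 6]
`ans = seq[1]` → ans = 27
So ans = 27

Answer: 27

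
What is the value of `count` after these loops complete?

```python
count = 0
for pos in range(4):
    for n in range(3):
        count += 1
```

4 * 3 = 12
`count` takes the values: 0 → 1 → 2 → 3 → 4 → 5 → 6 → 7 → 8 → 9 → 10 → 11 → 12

Answer: 12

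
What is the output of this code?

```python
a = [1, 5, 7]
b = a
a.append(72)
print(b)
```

Key concept: basic list aliasing.
Step by step:
`a = [1, 5, 7]` → a = [1, 5, 7]
`b = a` → b = [1, 5, 7] (same object as a)
`a.append(72)` → a = [1, 5, 7, 72] (same object as b); b = [1, 5, 7, 72] (same object as a)
`print(b)` → prints [1, 5, 7, 72]

Answer: [1, 5, 7, 72]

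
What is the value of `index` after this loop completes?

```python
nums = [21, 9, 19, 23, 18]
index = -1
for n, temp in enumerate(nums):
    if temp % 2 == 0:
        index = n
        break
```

First even number index in [21, 9, 19, 23, 18]
`index` takes the values: -1 → 4

Answer: 4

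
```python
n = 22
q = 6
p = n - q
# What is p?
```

Trace:
`n = 22` → n = 22
`q = 6` → q = 6
`p = n - q` → p = 16
So p = 16

Answer: 16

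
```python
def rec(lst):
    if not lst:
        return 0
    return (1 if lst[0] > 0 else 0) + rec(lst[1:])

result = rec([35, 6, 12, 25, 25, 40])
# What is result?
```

Count of positive elements in [35, 6, 12, 25, 25, 40] = 6

Answer: 6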